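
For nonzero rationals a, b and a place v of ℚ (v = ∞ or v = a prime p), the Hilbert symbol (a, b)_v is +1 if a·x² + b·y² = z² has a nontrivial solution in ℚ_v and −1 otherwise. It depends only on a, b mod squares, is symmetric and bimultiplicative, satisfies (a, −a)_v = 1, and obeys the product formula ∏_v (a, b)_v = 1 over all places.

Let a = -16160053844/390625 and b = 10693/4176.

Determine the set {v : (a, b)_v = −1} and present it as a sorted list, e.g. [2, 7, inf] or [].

(a, b) ≡ (-29, 1073) mod (ℚ^×)²; places V = {2, 3, 5, 11, 17, 29, 37, ∞}.
(a,b)_2: α=2, β=-4; u≡3, v≡1 (mod 8); ε(u)ε(v)=1·0, αω(v)=2·0, βω(u)=-4·1; sum ≡ 0  ⇒  +1.
(a,b)_3: α=0, u≡1; β=-2, v≡2 (mod 3); (1|3)=+1, (2|3)=-1; sign (−1)^0·+1^-2·-1^0 = +1.
(a,b)_17: α=0, u≡10; β=2, v≡8 (mod 17); (10|17)=-1, (8|17)=+1; sign (−1)^0·-1^2·+1^0 = +1.
(a,b)_∞: sgn(-29)=−, sgn(1073)=+, so +1.
(a,b)_37: α=2, u≡22; β=1, v≡31 (mod 37); (22|37)=-1, (31|37)=-1; sign (−1)^0·-1^1·-1^2 = -1.
(a,b)_5: α=-8, u≡1; β=0, v≡3 (mod 5); (1|5)=+1, (3|5)=-1; sign (−1)^0·+1^0·-1^-8 = +1.
(a,b)_29: α=3, u≡24; β=-1, v≡8 (mod 29); (24|29)=+1, (8|29)=-1; sign (−1)^0·+1^-1·-1^3 = -1.
(a,b)_11: α=2, u≡1; β=0, v≡8 (mod 11); (1|11)=+1, (8|11)=-1; sign (−1)^0·+1^0·-1^2 = +1.
Ram(-29, 1073) = {29, 37}; no ℚ_29-point on the conic.

[29, 37]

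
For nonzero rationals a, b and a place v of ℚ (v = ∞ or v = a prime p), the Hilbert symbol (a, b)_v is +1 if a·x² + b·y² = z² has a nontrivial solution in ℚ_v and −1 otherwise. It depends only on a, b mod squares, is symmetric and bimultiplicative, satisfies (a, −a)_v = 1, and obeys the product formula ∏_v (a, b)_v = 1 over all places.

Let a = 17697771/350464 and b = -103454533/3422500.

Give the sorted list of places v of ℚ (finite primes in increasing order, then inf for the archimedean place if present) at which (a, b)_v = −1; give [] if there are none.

[2, 13]

Mod squares: a ≡ 91, b ≡ -13. Check v ∈ {∞, 2, 3, 5, 7, 13, 31, 37}.
v=37: a=37^-2·(≡23), b=37^-2·(≡8) mod 37; (23|37)=-1, (8|37)=-1; (−1)^{-2·-2·18}·(-1)^-2·(-1)^-2 = +1.
v=31: a=31^0·(≡27), b=31^2·(≡28) mod 31; (27|31)=-1, (28|31)=+1; (−1)^{0·2·15}·(-1)^2·(+1)^0 = +1.
v=13: a=13^1·(≡2), b=13^3·(≡12) mod 13; (2|13)=-1, (12|13)=+1; (−1)^{1·3·6}·(-1)^3·(+1)^1 = -1.
v=3: a=3^4·(≡1), b=3^0·(≡2) mod 3; (1|3)=+1, (2|3)=-1; (−1)^{4·0·1}·(+1)^0·(-1)^4 = +1.
v=∞: 91 > 0 and -13 < 0  ⇒  (a,b)_∞ = +1.
v=2: v_2(a)=-8, v_2(b)=-2; units ≡ 3, 3 (mod 8); ε·ε+αω+βω = 1·1+-8·1+-2·1 ≡ 1  ⇒  (a,b)_2 = -1.
v=5: a=5^0·(≡4), b=5^-4·(≡2) mod 5; (4|5)=+1, (2|5)=-1; (−1)^{0·-4·2}·(+1)^-4·(-1)^0 = +1.
v=7: a=7^5·(≡5), b=7^2·(≡4) mod 7; (5|7)=-1, (4|7)=+1; (−1)^{5·2·3}·(-1)^2·(+1)^5 = +1.
|Ram(91, -13)| = 2, even; anisotropic at {2, 13}.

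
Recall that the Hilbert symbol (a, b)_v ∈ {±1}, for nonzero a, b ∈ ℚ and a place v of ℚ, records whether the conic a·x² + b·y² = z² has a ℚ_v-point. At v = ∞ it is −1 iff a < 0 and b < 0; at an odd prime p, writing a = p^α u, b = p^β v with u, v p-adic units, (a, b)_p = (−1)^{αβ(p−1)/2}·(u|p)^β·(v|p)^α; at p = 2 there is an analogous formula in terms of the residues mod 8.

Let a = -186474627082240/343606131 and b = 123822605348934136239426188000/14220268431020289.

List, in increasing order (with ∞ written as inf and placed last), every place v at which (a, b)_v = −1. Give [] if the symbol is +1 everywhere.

(a, b) ≡ (-7212590, 3230) mod (ℚ^×)²; places V = {2, 3, 5, 7, 11, 17, 19, 23, 29, 31, ∞}.
(a,b)_∞: sgn(-7212590)=−, sgn(3230)=+, so +1.
(a,b)_31: α=2, u≡19; β=4, v≡17 (mod 31); (19|31)=+1, (17|31)=-1; sign (−1)^0·+1^4·-1^2 = +1.
(a,b)_2: α=11, β=5; u≡1, v≡7 (mod 8); ε(u)ε(v)=0·1, αω(v)=11·0, βω(u)=5·0; sum ≡ 0  ⇒  +1.
(a,b)_17: α=3, u≡1; β=9, v≡5 (mod 17); (1|17)=+1, (5|17)=-1; sign (−1)^0·+1^9·-1^3 = -1.
(a,b)_5: α=1, u≡2; β=3, v≡1 (mod 5); (2|5)=-1, (1|5)=+1; sign (−1)^0·-1^3·+1^1 = -1.
(a,b)_23: α=-2, u≡3; β=-6, v≡22 (mod 23); (3|23)=+1, (22|23)=-1; sign (−1)^0·+1^-6·-1^-2 = +1.
(a,b)_3: α=-10, u≡1; β=-8, v≡2 (mod 3); (1|3)=+1, (2|3)=-1; sign (−1)^0·+1^-8·-1^-10 = +1.
(a,b)_19: α=1, u≡18; β=3, v≡3 (mod 19); (18|19)=-1, (3|19)=-1; sign (−1)^1·-1^3·-1^1 = -1.
(a,b)_29: α=1, u≡13; β=2, v≡15 (mod 29); (13|29)=+1, (15|29)=-1; sign (−1)^0·+1^2·-1^1 = -1.
(a,b)_11: α=-1, u≡9; β=-4, v≡10 (mod 11); (9|11)=+1, (10|11)=-1; sign (−1)^0·+1^-4·-1^-1 = -1.
(a,b)_7: α=1, u≡4; β=2, v≡5 (mod 7); (4|7)=+1, (5|7)=-1; sign (−1)^0·+1^2·-1^1 = -1.
(-7212590, 3230 / ℚ) ramifies at {5, 7, 11, 17, 19, 29}: a division algebra.

[5, 7, 11, 17, 19, 29]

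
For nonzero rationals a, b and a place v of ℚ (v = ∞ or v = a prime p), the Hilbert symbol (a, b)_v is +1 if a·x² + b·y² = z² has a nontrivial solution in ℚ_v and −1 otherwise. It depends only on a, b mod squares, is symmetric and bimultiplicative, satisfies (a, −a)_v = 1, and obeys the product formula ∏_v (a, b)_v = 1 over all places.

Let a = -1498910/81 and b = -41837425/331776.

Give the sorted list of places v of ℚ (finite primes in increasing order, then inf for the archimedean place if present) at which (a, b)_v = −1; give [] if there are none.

Mod squares: a ≡ -30590, b ≡ -697. Check v ∈ {∞, 2, 3, 5, 7, 17, 19, 23, 41}.
v=3: a=3^-4·(≡1), b=3^-4·(≡2) mod 3; (1|3)=+1, (2|3)=-1; (−1)^{-4·-4·1}·(+1)^-4·(-1)^-4 = +1.
v=2: v_2(a)=1, v_2(b)=-12; units ≡ 1, 7 (mod 8); ε·ε+αω+βω = 0·1+1·0+-12·0 ≡ 0  ⇒  (a,b)_2 = +1.
v=41: a=41^0·(≡32), b=41^1·(≡6) mod 41; (32|41)=+1, (6|41)=-1; (−1)^{0·1·20}·(+1)^1·(-1)^0 = +1.
v=∞: -30590 < 0 and -697 < 0  ⇒  (a,b)_∞ = -1.
v=5: a=5^1·(≡3), b=5^2·(≡3) mod 5; (3|5)=-1, (3|5)=-1; (−1)^{1·2·2}·(-1)^2·(-1)^1 = -1.
v=23: a=23^1·(≡1), b=23^0·(≡12) mod 23; (1|23)=+1, (12|23)=+1; (−1)^{1·0·11}·(+1)^0·(+1)^1 = +1.
v=19: a=19^1·(≡11), b=19^0·(≡7) mod 19; (11|19)=+1, (7|19)=+1; (−1)^{1·0·9}·(+1)^0·(+1)^1 = +1.
v=7: a=7^3·(≡3), b=7^4·(≡3) mod 7; (3|7)=-1, (3|7)=-1; (−1)^{3·4·3}·(-1)^4·(-1)^3 = -1.
v=17: a=17^0·(≡5), b=17^1·(≡12) mod 17; (5|17)=-1, (12|17)=-1; (−1)^{0·1·8}·(-1)^1·(-1)^0 = -1.
(-30590, -697 / ℚ) ramifies at {5, 7, 17, ∞}: a division algebra.

[5, 7, 17, inf]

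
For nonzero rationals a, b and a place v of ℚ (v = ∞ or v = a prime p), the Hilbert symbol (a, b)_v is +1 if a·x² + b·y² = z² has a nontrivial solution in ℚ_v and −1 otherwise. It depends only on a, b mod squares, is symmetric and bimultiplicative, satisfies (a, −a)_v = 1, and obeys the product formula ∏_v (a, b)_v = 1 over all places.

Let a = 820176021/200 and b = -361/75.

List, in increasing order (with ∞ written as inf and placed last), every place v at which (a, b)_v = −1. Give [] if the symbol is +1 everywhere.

(a, b) ≡ (189658, -3) mod (ℚ^×)²; places V = {2, 3, 5, 7, 19, 23, 31, ∞}.
(a,b)_3: α=2, u≡1; β=-1, v≡2 (mod 3); (1|3)=+1, (2|3)=-1; sign (−1)^0·+1^-1·-1^2 = +1.
(a,b)_5: α=-2, u≡2; β=-2, v≡3 (mod 5); (2|5)=-1, (3|5)=-1; sign (−1)^0·-1^-2·-1^-2 = +1.
(a,b)_31: α=3, u≡29; β=0, v≡8 (mod 31); (29|31)=-1, (8|31)=+1; sign (−1)^0·-1^0·+1^3 = +1.
(a,b)_7: α=1, u≡2; β=0, v≡2 (mod 7); (2|7)=+1, (2|7)=+1; sign (−1)^0·+1^0·+1^1 = +1.
(a,b)_19: α=1, u≡9; β=2, v≡1 (mod 19); (9|19)=+1, (1|19)=+1; sign (−1)^0·+1^2·+1^1 = +1.
(a,b)_23: α=1, u≡9; β=0, v≡5 (mod 23); (9|23)=+1, (5|23)=-1; sign (−1)^0·+1^0·-1^1 = -1.
(a,b)_∞: sgn(189658)=+, sgn(-3)=−, so +1.
(a,b)_2: α=-3, β=0; u≡5, v≡5 (mod 8); ε(u)ε(v)=0·0, αω(v)=-3·1, βω(u)=0·1; sum ≡ 1  ⇒  -1.
|Ram(189658, -3)| = 2, even; anisotropic at {2, 23}.

[2, 23]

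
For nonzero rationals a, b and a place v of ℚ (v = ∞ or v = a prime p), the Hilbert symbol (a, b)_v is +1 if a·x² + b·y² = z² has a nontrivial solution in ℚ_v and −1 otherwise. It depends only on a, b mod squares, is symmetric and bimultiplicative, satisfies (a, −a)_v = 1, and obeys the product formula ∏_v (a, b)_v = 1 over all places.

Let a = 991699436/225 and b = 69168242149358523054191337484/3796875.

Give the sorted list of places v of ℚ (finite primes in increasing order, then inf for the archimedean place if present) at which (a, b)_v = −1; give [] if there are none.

(a, b) ≡ (611, 273) mod (ℚ^×)²; places V = {2, 3, 5, 7, 13, 47, ∞}.
(a,b)_13: α=3, u≡7; β=11, v≡2 (mod 13); (7|13)=-1, (2|13)=-1; sign (−1)^0·-1^11·-1^3 = +1.
(a,b)_5: α=-2, u≡4; β=-6, v≡3 (mod 5); (4|5)=+1, (3|5)=-1; sign (−1)^0·+1^-6·-1^-2 = +1.
(a,b)_47: α=1, u≡38; β=4, v≡29 (mod 47); (38|47)=-1, (29|47)=-1; sign (−1)^0·-1^4·-1^1 = -1.
(a,b)_2: α=2, β=2; u≡3, v≡1 (mod 8); ε(u)ε(v)=1·0, αω(v)=2·0, βω(u)=2·1; sum ≡ 0  ⇒  +1.
(a,b)_∞: sgn(611)=+, sgn(273)=+, so +1.
(a,b)_3: α=-2, u≡2; β=-5, v≡1 (mod 3); (2|3)=-1, (1|3)=+1; sign (−1)^0·-1^-5·+1^-2 = -1.
(a,b)_7: α=4, u≡1; β=11, v≡4 (mod 7); (1|7)=+1, (4|7)=+1; sign (−1)^0·+1^11·+1^4 = +1.
|Ram(611, 273)| = 2, even; anisotropic at {3, 47}.

[3, 47]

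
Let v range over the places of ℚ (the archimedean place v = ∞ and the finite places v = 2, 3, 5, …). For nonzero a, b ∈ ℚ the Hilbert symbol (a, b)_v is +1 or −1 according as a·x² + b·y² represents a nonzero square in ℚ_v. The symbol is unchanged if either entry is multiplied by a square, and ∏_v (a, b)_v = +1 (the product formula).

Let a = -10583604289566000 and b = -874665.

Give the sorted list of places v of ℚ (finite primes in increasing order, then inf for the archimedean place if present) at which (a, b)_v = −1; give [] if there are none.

[7, 11, 19, inf]

(a, b) ≡ (-70035, -97185) mod (ℚ^×)²; places V = {2, 3, 5, 7, 11, 19, 23, 29, 31, ∞}.
(a,b)_23: α=1, u≡21; β=0, v≡2 (mod 23); (21|23)=-1, (2|23)=+1; sign (−1)^0·-1^0·+1^1 = +1.
(a,b)_31: α=2, u≡14; β=1, v≡26 (mod 31); (14|31)=+1, (26|31)=-1; sign (−1)^0·+1^1·-1^2 = +1.
(a,b)_11: α=2, u≡7; β=1, v≡4 (mod 11); (7|11)=-1, (4|11)=+1; sign (−1)^0·-1^1·+1^2 = -1.
(a,b)_19: α=2, u≡10; β=1, v≡2 (mod 19); (10|19)=-1, (2|19)=-1; sign (−1)^0·-1^1·-1^2 = -1.
(a,b)_2: α=4, β=0; u≡5, v≡7 (mod 8); ε(u)ε(v)=0·1, αω(v)=4·0, βω(u)=0·1; sum ≡ 0  ⇒  +1.
(a,b)_7: α=1, u≡6; β=0, v≡6 (mod 7); (6|7)=-1, (6|7)=-1; sign (−1)^0·-1^0·-1^1 = -1.
(a,b)_29: α=1, u≡3; β=0, v≡4 (mod 29); (3|29)=-1, (4|29)=+1; sign (−1)^0·-1^0·+1^1 = +1.
(a,b)_3: α=3, u≡1; β=3, v≡2 (mod 3); (1|3)=+1, (2|3)=-1; sign (−1)^1·+1^3·-1^3 = +1.
(a,b)_∞: sgn(-70035)=−, sgn(-97185)=−, so -1.
(a,b)_5: α=3, u≡2; β=1, v≡2 (mod 5); (2|5)=-1, (2|5)=-1; sign (−1)^0·-1^1·-1^3 = +1.
(-70035, -97185 / ℚ) ramifies at {7, 11, 19, ∞}: a division algebra.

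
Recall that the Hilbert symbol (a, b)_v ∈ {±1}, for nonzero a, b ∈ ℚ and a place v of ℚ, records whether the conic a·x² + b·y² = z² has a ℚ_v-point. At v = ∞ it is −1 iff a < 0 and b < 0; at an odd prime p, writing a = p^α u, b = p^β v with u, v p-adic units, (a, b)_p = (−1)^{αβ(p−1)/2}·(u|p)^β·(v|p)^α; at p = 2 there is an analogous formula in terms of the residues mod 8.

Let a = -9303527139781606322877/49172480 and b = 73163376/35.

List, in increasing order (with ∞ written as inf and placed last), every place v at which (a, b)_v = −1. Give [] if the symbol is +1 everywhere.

(a, b) ≡ (-36465, 146965) mod (ℚ^×)²; places V = {2, 3, 5, 7, 11, 13, 17, 19, ∞}.
(a,b)_3: α=5, u≡1; β=2, v≡1 (mod 3); (1|3)=+1, (1|3)=+1; sign (−1)^0·+1^2·+1^5 = +1.
(a,b)_19: α=4, u≡15; β=1, v≡15 (mod 19); (15|19)=-1, (15|19)=-1; sign (−1)^0·-1^1·-1^4 = -1.
(a,b)_17: α=3, u≡10; β=1, v≡8 (mod 17); (10|17)=-1, (8|17)=+1; sign (−1)^0·-1^1·+1^3 = -1.
(a,b)_∞: sgn(-36465)=−, sgn(146965)=+, so +1.
(a,b)_2: α=-12, β=4; u≡7, v≡5 (mod 8); ε(u)ε(v)=1·0, αω(v)=-12·1, βω(u)=4·0; sum ≡ 0  ⇒  +1.
(a,b)_5: α=-1, u≡3; β=-1, v≡3 (mod 5); (3|5)=-1, (3|5)=-1; sign (−1)^0·-1^-1·-1^-1 = +1.
(a,b)_11: α=5, u≡10; β=2, v≡4 (mod 11); (10|11)=-1, (4|11)=+1; sign (−1)^0·-1^2·+1^5 = +1.
(a,b)_13: α=5, u≡10; β=1, v≡2 (mod 13); (10|13)=+1, (2|13)=-1; sign (−1)^0·+1^1·-1^5 = -1.
(a,b)_7: α=-4, u≡3; β=-1, v≡4 (mod 7); (3|7)=-1, (4|7)=+1; sign (−1)^0·-1^-1·+1^-4 = -1.
|Ram(-36465, 146965)| = 4, even; anisotropic at {7, 13, 17, 19}.

[7, 13, 17, 19]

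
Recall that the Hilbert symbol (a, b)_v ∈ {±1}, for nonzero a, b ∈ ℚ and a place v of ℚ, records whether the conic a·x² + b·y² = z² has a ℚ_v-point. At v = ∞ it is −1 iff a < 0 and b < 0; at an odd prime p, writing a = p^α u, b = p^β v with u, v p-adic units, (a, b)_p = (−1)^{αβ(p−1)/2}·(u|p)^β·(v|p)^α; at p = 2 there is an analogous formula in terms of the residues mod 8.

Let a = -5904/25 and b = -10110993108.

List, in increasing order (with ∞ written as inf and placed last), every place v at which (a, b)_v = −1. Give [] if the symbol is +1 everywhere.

(a, b) ≡ (-41, -1503717) mod (ℚ^×)²; places V = {2, 3, 5, 19, 23, 31, 37, 41, ∞}.
(a,b)_23: α=0, u≡15; β=1, v≡11 (mod 23); (15|23)=-1, (11|23)=-1; sign (−1)^0·-1^1·-1^0 = -1.
(a,b)_∞: sgn(-41)=−, sgn(-1503717)=−, so -1.
(a,b)_41: α=1, u≡9; β=2, v≡37 (mod 41); (9|41)=+1, (37|41)=+1; sign (−1)^0·+1^2·+1^1 = +1.
(a,b)_2: α=4, β=2; u≡7, v≡3 (mod 8); ε(u)ε(v)=1·1, αω(v)=4·1, βω(u)=2·0; sum ≡ 1  ⇒  -1.
(a,b)_37: α=0, u≡11; β=1, v≡2 (mod 37); (11|37)=+1, (2|37)=-1; sign (−1)^0·+1^1·-1^0 = +1.
(a,b)_19: α=0, u≡4; β=1, v≡16 (mod 19); (4|19)=+1, (16|19)=+1; sign (−1)^0·+1^1·+1^0 = +1.
(a,b)_31: α=0, u≡23; β=1, v≡7 (mod 31); (23|31)=-1, (7|31)=+1; sign (−1)^0·-1^1·+1^0 = -1.
(a,b)_5: α=-2, u≡1; β=0, v≡2 (mod 5); (1|5)=+1, (2|5)=-1; sign (−1)^0·+1^0·-1^-2 = +1.
(a,b)_3: α=2, u≡1; β=1, v≡1 (mod 3); (1|3)=+1, (1|3)=+1; sign (−1)^0·+1^1·+1^2 = +1.
(-41, -1503717 / ℚ) ramifies at {2, 23, 31, ∞}: a division algebra.

[2, 23, 31, inf]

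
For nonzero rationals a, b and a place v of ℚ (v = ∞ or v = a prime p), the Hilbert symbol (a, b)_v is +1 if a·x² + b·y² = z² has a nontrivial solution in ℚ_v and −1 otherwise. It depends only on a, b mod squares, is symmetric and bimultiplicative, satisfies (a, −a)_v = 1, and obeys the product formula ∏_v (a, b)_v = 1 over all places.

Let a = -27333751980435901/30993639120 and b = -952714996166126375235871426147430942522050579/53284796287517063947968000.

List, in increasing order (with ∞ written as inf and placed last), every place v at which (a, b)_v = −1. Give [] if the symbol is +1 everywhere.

[2, 13, 17, inf]

Mod squares: a ≡ -6545, b ≡ -2730. Check v ∈ {∞, 2, 3, 5, 7, 11, 13, 17, 23, 29, 31, 43}.
v=43: a=43^0·(≡3), b=43^-2·(≡28) mod 43; (3|43)=-1, (28|43)=-1; (−1)^{0·-2·21}·(-1)^-2·(-1)^0 = +1.
v=7: a=7^1·(≡6), b=7^5·(≡1) mod 7; (6|7)=-1, (1|7)=+1; (−1)^{1·5·3}·(-1)^5·(+1)^1 = +1.
v=17: a=17^3·(≡12), b=17^10·(≡14) mod 17; (12|17)=-1, (14|17)=-1; (−1)^{3·10·8}·(-1)^10·(-1)^3 = -1.
v=23: a=23^2·(≡19), b=23^4·(≡22) mod 23; (19|23)=-1, (22|23)=-1; (−1)^{2·4·11}·(-1)^4·(-1)^2 = +1.
v=13: a=13^2·(≡8), b=13^1·(≡8) mod 13; (8|13)=-1, (8|13)=-1; (−1)^{2·1·6}·(-1)^1·(-1)^2 = -1.
v=2: v_2(a)=-4, v_2(b)=-9; units ≡ 7, 3 (mod 8); ε·ε+αω+βω = 1·1+-4·1+-9·0 ≡ 1  ⇒  (a,b)_2 = -1.
v=29: a=29^2·(≡23), b=29^6·(≡6) mod 29; (23|29)=+1, (6|29)=+1; (−1)^{2·6·14}·(+1)^6·(+1)^2 = +1.
v=5: a=5^-1·(≡1), b=5^-3·(≡4) mod 5; (1|5)=+1, (4|5)=+1; (−1)^{-1·-3·2}·(+1)^-3·(+1)^-1 = +1.
v=11: a=11^1·(≡10), b=11^4·(≡4) mod 11; (10|11)=-1, (4|11)=+1; (−1)^{1·4·5}·(-1)^4·(+1)^1 = +1.
v=3: a=3^-18·(≡1), b=3^-37·(≡2) mod 3; (1|3)=+1, (2|3)=-1; (−1)^{-18·-37·1}·(+1)^-37·(-1)^-18 = +1.
v=31: a=31^2·(≡22), b=31^6·(≡12) mod 31; (22|31)=-1, (12|31)=-1; (−1)^{2·6·15}·(-1)^6·(-1)^2 = +1.
v=∞: -6545 < 0 and -2730 < 0  ⇒  (a,b)_∞ = -1.
|Ram(-6545, -2730)| = 4, even; anisotropic at {2, 13, 17, ∞}.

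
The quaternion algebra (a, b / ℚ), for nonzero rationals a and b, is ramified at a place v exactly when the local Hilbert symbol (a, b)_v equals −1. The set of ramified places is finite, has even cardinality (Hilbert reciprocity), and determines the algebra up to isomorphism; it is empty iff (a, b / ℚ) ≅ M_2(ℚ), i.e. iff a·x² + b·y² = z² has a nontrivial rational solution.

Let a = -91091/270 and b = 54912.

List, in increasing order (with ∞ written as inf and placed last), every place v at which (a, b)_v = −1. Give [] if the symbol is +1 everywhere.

[3, 5, 11, 13]

Mod squares: a ≡ -330, b ≡ 858. Check v ∈ {∞, 2, 3, 5, 7, 11, 13}.
v=5: a=5^-1·(≡1), b=5^0·(≡2) mod 5; (1|5)=+1, (2|5)=-1; (−1)^{-1·0·2}·(+1)^0·(-1)^-1 = -1.
v=2: v_2(a)=-1, v_2(b)=7; units ≡ 3, 5 (mod 8); ε·ε+αω+βω = 1·0+-1·1+7·1 ≡ 0  ⇒  (a,b)_2 = +1.
v=∞: -330 < 0 and 858 > 0  ⇒  (a,b)_∞ = +1.
v=3: a=3^-3·(≡1), b=3^1·(≡1) mod 3; (1|3)=+1, (1|3)=+1; (−1)^{-3·1·1}·(+1)^1·(+1)^-3 = -1.
v=7: a=7^2·(≡6), b=7^0·(≡4) mod 7; (6|7)=-1, (4|7)=+1; (−1)^{2·0·3}·(-1)^0·(+1)^2 = +1.
v=13: a=13^2·(≡2), b=13^1·(≡12) mod 13; (2|13)=-1, (12|13)=+1; (−1)^{2·1·6}·(-1)^1·(+1)^2 = -1.
v=11: a=11^1·(≡4), b=11^1·(≡9) mod 11; (4|11)=+1, (9|11)=+1; (−1)^{1·1·5}·(+1)^1·(+1)^1 = -1.
|Ram(-330, 858)| = 4, even; anisotropic at {3, 5, 11, 13}.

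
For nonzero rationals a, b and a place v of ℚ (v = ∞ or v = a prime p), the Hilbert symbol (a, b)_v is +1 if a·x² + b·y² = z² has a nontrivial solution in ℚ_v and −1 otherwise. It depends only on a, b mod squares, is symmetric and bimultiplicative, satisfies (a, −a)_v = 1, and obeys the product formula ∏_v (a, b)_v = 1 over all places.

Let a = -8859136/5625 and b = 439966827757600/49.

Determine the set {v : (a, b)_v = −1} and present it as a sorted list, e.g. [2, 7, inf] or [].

Mod squares: a ≡ -286, b ≡ 318274. Check v ∈ {∞, 2, 3, 5, 7, 11, 13, 17, 23, 37}.
v=11: a=11^3·(≡8), b=11^3·(≡5) mod 11; (8|11)=-1, (5|11)=+1; (−1)^{3·3·5}·(-1)^3·(+1)^3 = +1.
v=37: a=37^0·(≡33), b=37^1·(≡19) mod 37; (33|37)=+1, (19|37)=-1; (−1)^{0·1·18}·(+1)^1·(-1)^0 = +1.
v=∞: -286 < 0 and 318274 > 0  ⇒  (a,b)_∞ = +1.
v=7: a=7^0·(≡2), b=7^-2·(≡3) mod 7; (2|7)=+1, (3|7)=-1; (−1)^{0·-2·3}·(+1)^-2·(-1)^0 = +1.
v=2: v_2(a)=9, v_2(b)=5; units ≡ 1, 1 (mod 8); ε·ε+αω+βω = 0·0+9·0+5·0 ≡ 0  ⇒  (a,b)_2 = +1.
v=5: a=5^-4·(≡1), b=5^2·(≡1) mod 5; (1|5)=+1, (1|5)=+1; (−1)^{-4·2·2}·(+1)^2·(+1)^-4 = +1.
v=23: a=23^0·(≡18), b=23^1·(≡7) mod 23; (18|23)=+1, (7|23)=-1; (−1)^{0·1·11}·(+1)^1·(-1)^0 = +1.
v=17: a=17^0·(≡14), b=17^1·(≡6) mod 17; (14|17)=-1, (6|17)=-1; (−1)^{0·1·8}·(-1)^1·(-1)^0 = -1.
v=3: a=3^-2·(≡2), b=3^0·(≡1) mod 3; (2|3)=-1, (1|3)=+1; (−1)^{-2·0·1}·(-1)^0·(+1)^-2 = +1.
v=13: a=13^1·(≡3), b=13^4·(≡6) mod 13; (3|13)=+1, (6|13)=-1; (−1)^{1·4·6}·(+1)^4·(-1)^1 = -1.
(-286, 318274 / ℚ) ramifies at {13, 17}: a division algebra.

[13, 17]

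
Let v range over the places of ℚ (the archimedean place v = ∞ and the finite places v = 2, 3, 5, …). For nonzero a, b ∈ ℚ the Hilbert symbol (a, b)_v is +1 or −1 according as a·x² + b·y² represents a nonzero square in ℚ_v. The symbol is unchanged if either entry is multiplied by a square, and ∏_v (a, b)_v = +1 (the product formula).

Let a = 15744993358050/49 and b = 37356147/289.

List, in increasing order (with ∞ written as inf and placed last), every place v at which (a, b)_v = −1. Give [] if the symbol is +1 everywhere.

[2, 3, 19, 31]

Mod squares: a ≡ 19778, b ≡ 51243. Check v ∈ {∞, 2, 3, 5, 7, 11, 17, 19, 29, 31}.
v=17: a=17^0·(≡6), b=17^-2·(≡7) mod 17; (6|17)=-1, (7|17)=-1; (−1)^{0·-2·8}·(-1)^-2·(-1)^0 = +1.
v=11: a=11^3·(≡4), b=11^0·(≡5) mod 11; (4|11)=+1, (5|11)=+1; (−1)^{3·0·5}·(+1)^0·(+1)^3 = +1.
v=2: v_2(a)=1, v_2(b)=0; units ≡ 1, 3 (mod 8); ε·ε+αω+βω = 0·1+1·1+0·0 ≡ 1  ⇒  (a,b)_2 = -1.
v=3: a=3^6·(≡2), b=3^7·(≡2) mod 3; (2|3)=-1, (2|3)=-1; (−1)^{6·7·1}·(-1)^7·(-1)^6 = -1.
v=29: a=29^1·(≡3), b=29^1·(≡8) mod 29; (3|29)=-1, (8|29)=-1; (−1)^{1·1·14}·(-1)^1·(-1)^1 = +1.
v=19: a=19^2·(≡13), b=19^1·(≡3) mod 19; (13|19)=-1, (3|19)=-1; (−1)^{2·1·9}·(-1)^1·(-1)^2 = -1.
v=7: a=7^-2·(≡5), b=7^0·(≡5) mod 7; (5|7)=-1, (5|7)=-1; (−1)^{-2·0·3}·(-1)^0·(-1)^-2 = +1.
v=31: a=31^1·(≡25), b=31^1·(≡16) mod 31; (25|31)=+1, (16|31)=+1; (−1)^{1·1·15}·(+1)^1·(+1)^1 = -1.
v=5: a=5^2·(≡3), b=5^0·(≡3) mod 5; (3|5)=-1, (3|5)=-1; (−1)^{2·0·2}·(-1)^0·(-1)^2 = +1.
v=∞: 19778 > 0 and 51243 > 0  ⇒  (a,b)_∞ = +1.
(19778, 51243 / ℚ) ramifies at {2, 3, 19, 31}: a division algebra.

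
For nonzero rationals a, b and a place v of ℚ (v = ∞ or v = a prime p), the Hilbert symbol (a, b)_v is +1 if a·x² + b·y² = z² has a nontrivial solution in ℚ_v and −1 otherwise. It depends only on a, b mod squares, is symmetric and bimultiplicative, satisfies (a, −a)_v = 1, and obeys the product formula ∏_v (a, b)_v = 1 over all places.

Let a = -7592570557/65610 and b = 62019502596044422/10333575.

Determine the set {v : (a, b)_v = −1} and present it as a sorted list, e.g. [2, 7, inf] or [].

(a, b) ≡ (-130, 154) mod (ℚ^×)²; places V = {2, 3, 5, 7, 11, 13, ∞}.
(a,b)_7: α=0, u≡5; β=-1, v≡1 (mod 7); (5|7)=-1, (1|7)=+1; sign (−1)^0·-1^-1·+1^0 = -1.
(a,b)_∞: sgn(-130)=−, sgn(154)=+, so +1.
(a,b)_5: α=-1, u≡4; β=-2, v≡4 (mod 5); (4|5)=+1, (4|5)=+1; sign (−1)^0·+1^-2·+1^-1 = +1.
(a,b)_11: α=2, u≡8; β=3, v≡3 (mod 11); (8|11)=-1, (3|11)=+1; sign (−1)^0·-1^3·+1^2 = -1.
(a,b)_2: α=-1, β=1; u≡7, v≡5 (mod 8); ε(u)ε(v)=1·0, αω(v)=-1·1, βω(u)=1·0; sum ≡ 1  ⇒  -1.
(a,b)_3: α=-8, u≡2; β=-10, v≡1 (mod 3); (2|3)=-1, (1|3)=+1; sign (−1)^0·-1^-10·+1^-8 = +1.
(a,b)_13: α=7, u≡4; β=12, v≡2 (mod 13); (4|13)=+1, (2|13)=-1; sign (−1)^0·+1^12·-1^7 = -1.
|Ram(-130, 154)| = 4, even; anisotropic at {2, 7, 11, 13}.

[2, 7, 11, 13]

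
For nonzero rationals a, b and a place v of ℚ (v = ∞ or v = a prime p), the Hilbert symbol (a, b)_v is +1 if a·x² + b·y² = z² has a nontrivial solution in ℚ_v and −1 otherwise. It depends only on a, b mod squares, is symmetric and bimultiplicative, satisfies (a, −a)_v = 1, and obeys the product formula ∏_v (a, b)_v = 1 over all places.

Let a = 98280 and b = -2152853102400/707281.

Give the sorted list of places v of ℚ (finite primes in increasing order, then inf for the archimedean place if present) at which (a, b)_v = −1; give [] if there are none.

[2, 3, 7, 11]

(a, b) ≡ (2730, -429) mod (ℚ^×)²; places V = {2, 3, 5, 7, 11, 13, 23, 29, ∞}.
(a,b)_7: α=1, u≡5; β=2, v≡6 (mod 7); (5|7)=-1, (6|7)=-1; sign (−1)^0·-1^2·-1^1 = -1.
(a,b)_11: α=0, u≡6; β=3, v≡5 (mod 11); (6|11)=-1, (5|11)=+1; sign (−1)^0·-1^3·+1^0 = -1.
(a,b)_23: α=0, u≡1; β=2, v≡4 (mod 23); (1|23)=+1, (4|23)=+1; sign (−1)^0·+1^2·+1^0 = +1.
(a,b)_2: α=3, β=6; u≡5, v≡3 (mod 8); ε(u)ε(v)=0·1, αω(v)=3·1, βω(u)=6·1; sum ≡ 1  ⇒  -1.
(a,b)_29: α=0, u≡28; β=-4, v≡4 (mod 29); (28|29)=+1, (4|29)=+1; sign (−1)^0·+1^-4·+1^0 = +1.
(a,b)_∞: sgn(2730)=+, sgn(-429)=−, so +1.
(a,b)_5: α=1, u≡1; β=2, v≡4 (mod 5); (1|5)=+1, (4|5)=+1; sign (−1)^0·+1^2·+1^1 = +1.
(a,b)_3: α=3, u≡1; β=1, v≡1 (mod 3); (1|3)=+1, (1|3)=+1; sign (−1)^1·+1^1·+1^3 = -1.
(a,b)_13: α=1, u≡7; β=1, v≡5 (mod 13); (7|13)=-1, (5|13)=-1; sign (−1)^0·-1^1·-1^1 = +1.
Ram(2730, -429) = {2, 3, 7, 11}; no ℚ_2-point on the conic.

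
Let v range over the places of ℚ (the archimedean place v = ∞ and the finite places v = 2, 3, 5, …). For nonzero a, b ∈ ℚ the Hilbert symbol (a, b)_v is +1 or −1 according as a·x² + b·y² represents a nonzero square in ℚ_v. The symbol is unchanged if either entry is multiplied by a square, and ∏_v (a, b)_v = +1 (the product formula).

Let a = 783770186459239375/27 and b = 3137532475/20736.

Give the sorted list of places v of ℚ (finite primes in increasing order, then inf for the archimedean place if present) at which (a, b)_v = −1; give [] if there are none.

[7, 11, 17, 19, 31, 37]

Mod squares: a ≡ 28101, b ≡ 2561251. Check v ∈ {∞, 2, 3, 5, 7, 11, 17, 19, 29, 31, 37}.
v=37: a=37^2·(≡18), b=37^1·(≡36) mod 37; (18|37)=-1, (36|37)=+1; (−1)^{2·1·18}·(-1)^1·(+1)^2 = -1.
v=31: a=31^2·(≡3), b=31^1·(≡30) mod 31; (3|31)=-1, (30|31)=-1; (−1)^{2·1·15}·(-1)^1·(-1)^2 = -1.
v=7: a=7^0·(≡3), b=7^3·(≡6) mod 7; (3|7)=-1, (6|7)=-1; (−1)^{0·3·3}·(-1)^3·(-1)^0 = -1.
v=11: a=11^2·(≡2), b=11^1·(≡5) mod 11; (2|11)=-1, (5|11)=+1; (−1)^{2·1·5}·(-1)^1·(+1)^2 = -1.
v=∞: 28101 > 0 and 2561251 > 0  ⇒  (a,b)_∞ = +1.
v=3: a=3^-3·(≡1), b=3^-4·(≡1) mod 3; (1|3)=+1, (1|3)=+1; (−1)^{-3·-4·1}·(+1)^-4·(+1)^-3 = +1.
v=29: a=29^3·(≡17), b=29^1·(≡11) mod 29; (17|29)=-1, (11|29)=-1; (−1)^{3·1·14}·(-1)^1·(-1)^3 = +1.
v=17: a=17^1·(≡16), b=17^0·(≡5) mod 17; (16|17)=+1, (5|17)=-1; (−1)^{1·0·8}·(+1)^0·(-1)^1 = -1.
v=2: v_2(a)=0, v_2(b)=-8; units ≡ 5, 3 (mod 8); ε·ε+αω+βω = 0·1+0·1+-8·1 ≡ 0  ⇒  (a,b)_2 = +1.
v=5: a=5^4·(≡4), b=5^2·(≡4) mod 5; (4|5)=+1, (4|5)=+1; (−1)^{4·2·2}·(+1)^2·(+1)^4 = +1.
v=19: a=19^1·(≡6), b=19^0·(≡14) mod 19; (6|19)=+1, (14|19)=-1; (−1)^{1·0·9}·(+1)^0·(-1)^1 = -1.
(28101, 2561251 / ℚ) ramifies at {7, 11, 17, 19, 31, 37}: a division algebra.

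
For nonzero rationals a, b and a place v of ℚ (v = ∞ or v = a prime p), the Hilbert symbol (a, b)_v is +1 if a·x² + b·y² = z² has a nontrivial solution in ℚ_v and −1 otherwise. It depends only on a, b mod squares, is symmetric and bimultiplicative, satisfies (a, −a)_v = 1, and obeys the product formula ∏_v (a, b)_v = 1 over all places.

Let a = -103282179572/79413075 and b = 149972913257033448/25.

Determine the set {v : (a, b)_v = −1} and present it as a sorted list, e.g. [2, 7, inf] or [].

[3, 17, 19, 29]

Mod squares: a ≡ -666159, b ≡ 14858. Check v ∈ {∞, 2, 3, 5, 7, 11, 13, 17, 19, 23, 29, 31}.
v=11: a=11^2·(≡4), b=11^0·(≡7) mod 11; (4|11)=+1, (7|11)=-1; (−1)^{2·0·5}·(+1)^0·(-1)^2 = +1.
v=31: a=31^3·(≡8), b=31^4·(≡20) mod 31; (8|31)=+1, (20|31)=+1; (−1)^{3·4·15}·(+1)^4·(+1)^3 = +1.
v=5: a=5^-2·(≡1), b=5^-2·(≡3) mod 5; (1|5)=+1, (3|5)=-1; (−1)^{-2·-2·2}·(+1)^-2·(-1)^-2 = +1.
v=2: v_2(a)=2, v_2(b)=3; units ≡ 1, 5 (mod 8); ε·ε+αω+βω = 0·0+2·1+3·0 ≡ 0  ⇒  (a,b)_2 = +1.
v=23: a=23^0·(≡1), b=23^1·(≡3) mod 23; (1|23)=+1, (3|23)=+1; (−1)^{0·1·11}·(+1)^1·(+1)^0 = +1.
v=17: a=17^0·(≡12), b=17^1·(≡14) mod 17; (12|17)=-1, (14|17)=-1; (−1)^{0·1·8}·(-1)^1·(-1)^0 = -1.
v=19: a=19^1·(≡3), b=19^3·(≡3) mod 19; (3|19)=-1, (3|19)=-1; (−1)^{1·3·9}·(-1)^3·(-1)^1 = -1.
v=3: a=3^-3·(≡1), b=3^2·(≡2) mod 3; (1|3)=+1, (2|3)=-1; (−1)^{-3·2·1}·(+1)^2·(-1)^-3 = -1.
v=13: a=13^1·(≡10), b=13^0·(≡3) mod 13; (10|13)=+1, (3|13)=+1; (−1)^{1·0·6}·(+1)^0·(+1)^1 = +1.
v=29: a=29^1·(≡17), b=29^2·(≡14) mod 29; (17|29)=-1, (14|29)=-1; (−1)^{1·2·14}·(-1)^2·(-1)^1 = -1.
v=7: a=7^-6·(≡3), b=7^0·(≡2) mod 7; (3|7)=-1, (2|7)=+1; (−1)^{-6·0·3}·(-1)^0·(+1)^-6 = +1.
v=∞: -666159 < 0 and 14858 > 0  ⇒  (a,b)_∞ = +1.
(-666159, 14858 / ℚ) ramifies at {3, 17, 19, 29}: a division algebra.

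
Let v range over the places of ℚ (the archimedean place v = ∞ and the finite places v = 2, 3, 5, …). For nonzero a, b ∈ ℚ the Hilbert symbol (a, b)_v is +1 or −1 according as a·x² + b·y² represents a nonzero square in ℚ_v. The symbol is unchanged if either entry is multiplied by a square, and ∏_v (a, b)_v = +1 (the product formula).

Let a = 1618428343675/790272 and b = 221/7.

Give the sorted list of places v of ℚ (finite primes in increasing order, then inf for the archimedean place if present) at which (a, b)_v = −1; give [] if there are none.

(a, b) ≡ (54901, 1547) mod (ℚ^×)²; places V = {2, 3, 5, 7, 11, 13, 17, 23, 31, ∞}.
(a,b)_13: α=4, u≡7; β=1, v≡8 (mod 13); (7|13)=-1, (8|13)=-1; sign (−1)^0·-1^1·-1^4 = -1.
(a,b)_5: α=2, u≡1; β=0, v≡3 (mod 5); (1|5)=+1, (3|5)=-1; sign (−1)^0·+1^0·-1^2 = +1.
(a,b)_23: α=1, u≡4; β=0, v≡2 (mod 23); (4|23)=+1, (2|23)=+1; sign (−1)^0·+1^0·+1^1 = +1.
(a,b)_7: α=-3, u≡3; β=-1, v≡4 (mod 7); (3|7)=-1, (4|7)=+1; sign (−1)^1·-1^-1·+1^-3 = +1.
(a,b)_11: α=1, u≡2; β=0, v≡8 (mod 11); (2|11)=-1, (8|11)=-1; sign (−1)^0·-1^0·-1^1 = -1.
(a,b)_3: α=-2, u≡1; β=0, v≡2 (mod 3); (1|3)=+1, (2|3)=-1; sign (−1)^0·+1^0·-1^-2 = +1.
(a,b)_∞: sgn(54901)=+, sgn(1547)=+, so +1.
(a,b)_2: α=-8, β=0; u≡5, v≡3 (mod 8); ε(u)ε(v)=0·1, αω(v)=-8·1, βω(u)=0·1; sum ≡ 0  ⇒  +1.
(a,b)_17: α=2, u≡15; β=1, v≡14 (mod 17); (15|17)=+1, (14|17)=-1; sign (−1)^0·+1^1·-1^2 = +1.
(a,b)_31: α=1, u≡5; β=0, v≡5 (mod 31); (5|31)=+1, (5|31)=+1; sign (−1)^0·+1^0·+1^1 = +1.
(54901, 1547 / ℚ) ramifies at {11, 13}: a division algebra.

[11, 13]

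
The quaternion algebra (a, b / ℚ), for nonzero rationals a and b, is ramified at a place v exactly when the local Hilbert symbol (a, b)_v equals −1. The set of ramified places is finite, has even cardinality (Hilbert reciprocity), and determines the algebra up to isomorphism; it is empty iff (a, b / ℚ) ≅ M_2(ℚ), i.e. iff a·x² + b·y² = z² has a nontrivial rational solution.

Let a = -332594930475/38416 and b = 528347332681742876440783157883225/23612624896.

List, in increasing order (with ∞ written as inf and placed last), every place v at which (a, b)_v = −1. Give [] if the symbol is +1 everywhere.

[17, 41]

Mod squares: a ≡ -799459, b ≡ 2022161. Check v ∈ {∞, 2, 3, 5, 7, 17, 31, 37, 41, 43}.
v=7: a=7^-4·(≡2), b=7^-8·(≡2) mod 7; (2|7)=+1, (2|7)=+1; (−1)^{-4·-8·3}·(+1)^-8·(+1)^-4 = +1.
v=41: a=41^1·(≡34), b=41^3·(≡39) mod 41; (34|41)=-1, (39|41)=+1; (−1)^{1·3·20}·(-1)^3·(+1)^1 = -1.
v=∞: -799459 < 0 and 2022161 > 0  ⇒  (a,b)_∞ = +1.
v=2: v_2(a)=-4, v_2(b)=-12; units ≡ 5, 1 (mod 8); ε·ε+αω+βω = 0·0+-4·0+-12·1 ≡ 0  ⇒  (a,b)_2 = +1.
v=3: a=3^2·(≡2), b=3^14·(≡2) mod 3; (2|3)=-1, (2|3)=-1; (−1)^{2·14·1}·(-1)^14·(-1)^2 = +1.
v=31: a=31^1·(≡11), b=31^3·(≡20) mod 31; (11|31)=-1, (20|31)=+1; (−1)^{1·3·15}·(-1)^3·(+1)^1 = +1.
v=5: a=5^2·(≡1), b=5^2·(≡4) mod 5; (1|5)=+1, (4|5)=+1; (−1)^{2·2·2}·(+1)^2·(+1)^2 = +1.
v=43: a=43^2·(≡21), b=43^5·(≡12) mod 43; (21|43)=+1, (12|43)=-1; (−1)^{2·5·21}·(+1)^5·(-1)^2 = +1.
v=37: a=37^1·(≡33), b=37^3·(≡1) mod 37; (33|37)=+1, (1|37)=+1; (−1)^{1·3·18}·(+1)^3·(+1)^1 = +1.
v=17: a=17^1·(≡14), b=17^2·(≡3) mod 17; (14|17)=-1, (3|17)=-1; (−1)^{1·2·8}·(-1)^2·(-1)^1 = -1.
|Ram(-799459, 2022161)| = 2, even; anisotropic at {17, 41}.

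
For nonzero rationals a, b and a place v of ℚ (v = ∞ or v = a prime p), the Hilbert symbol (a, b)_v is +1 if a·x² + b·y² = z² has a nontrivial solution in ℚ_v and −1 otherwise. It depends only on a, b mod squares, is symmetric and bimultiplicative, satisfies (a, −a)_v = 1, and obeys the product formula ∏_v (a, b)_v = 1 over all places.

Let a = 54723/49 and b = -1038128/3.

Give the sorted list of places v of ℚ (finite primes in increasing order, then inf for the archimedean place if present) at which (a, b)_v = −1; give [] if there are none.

[2, 3, 13, 37]

Mod squares: a ≡ 54723, b ≡ -194649. Check v ∈ {∞, 2, 3, 7, 13, 17, 23, 29, 31, 37}.
v=3: a=3^1·(≡1), b=3^-1·(≡1) mod 3; (1|3)=+1, (1|3)=+1; (−1)^{1·-1·1}·(+1)^-1·(+1)^1 = -1.
v=7: a=7^-2·(≡4), b=7^1·(≡4) mod 7; (4|7)=+1, (4|7)=+1; (−1)^{-2·1·3}·(+1)^1·(+1)^-2 = +1.
v=∞: 54723 > 0 and -194649 < 0  ⇒  (a,b)_∞ = +1.
v=2: v_2(a)=0, v_2(b)=4; units ≡ 3, 7 (mod 8); ε·ε+αω+βω = 1·1+0·0+4·1 ≡ 1  ⇒  (a,b)_2 = -1.
v=13: a=13^0·(≡11), b=13^1·(≡1) mod 13; (11|13)=-1, (1|13)=+1; (−1)^{0·1·6}·(-1)^1·(+1)^0 = -1.
v=31: a=31^0·(≡28), b=31^1·(≡18) mod 31; (28|31)=+1, (18|31)=+1; (−1)^{0·1·15}·(+1)^1·(+1)^0 = +1.
v=23: a=23^0·(≡2), b=23^1·(≡12) mod 23; (2|23)=+1, (12|23)=+1; (−1)^{0·1·11}·(+1)^1·(+1)^0 = +1.
v=37: a=37^1·(≡3), b=37^0·(≡6) mod 37; (3|37)=+1, (6|37)=-1; (−1)^{1·0·18}·(+1)^0·(-1)^1 = -1.
v=29: a=29^1·(≡3), b=29^0·(≡24) mod 29; (3|29)=-1, (24|29)=+1; (−1)^{1·0·14}·(-1)^0·(+1)^1 = +1.
v=17: a=17^1·(≡14), b=17^0·(≡15) mod 17; (14|17)=-1, (15|17)=+1; (−1)^{1·0·8}·(-1)^0·(+1)^1 = +1.
|Ram(54723, -194649)| = 4, even; anisotropic at {2, 3, 13, 37}.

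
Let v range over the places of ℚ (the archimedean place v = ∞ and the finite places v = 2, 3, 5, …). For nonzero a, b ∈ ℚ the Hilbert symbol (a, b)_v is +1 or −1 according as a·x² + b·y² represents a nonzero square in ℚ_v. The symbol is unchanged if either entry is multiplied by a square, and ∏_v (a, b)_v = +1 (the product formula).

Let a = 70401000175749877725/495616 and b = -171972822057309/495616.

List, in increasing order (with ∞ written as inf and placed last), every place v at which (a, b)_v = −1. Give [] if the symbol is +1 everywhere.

Mod squares: a ≡ 10101, b ≡ -4669. Check v ∈ {∞, 2, 3, 5, 7, 11, 13, 19, 23, 29, 37}.
v=23: a=23^0·(≡4), b=23^1·(≡1) mod 23; (4|23)=+1, (1|23)=+1; (−1)^{0·1·11}·(+1)^1·(+1)^0 = +1.
v=19: a=19^2·(≡15), b=19^2·(≡17) mod 19; (15|19)=-1, (17|19)=+1; (−1)^{2·2·9}·(-1)^2·(+1)^2 = +1.
v=11: a=11^-2·(≡9), b=11^-2·(≡6) mod 11; (9|11)=+1, (6|11)=-1; (−1)^{-2·-2·5}·(+1)^-2·(-1)^-2 = +1.
v=7: a=7^3·(≡2), b=7^3·(≡3) mod 7; (2|7)=+1, (3|7)=-1; (−1)^{3·3·3}·(+1)^3·(-1)^3 = +1.
v=37: a=37^3·(≡29), b=37^2·(≡27) mod 37; (29|37)=-1, (27|37)=+1; (−1)^{3·2·18}·(-1)^2·(+1)^3 = +1.
v=2: v_2(a)=-12, v_2(b)=-12; units ≡ 5, 3 (mod 8); ε·ε+αω+βω = 0·1+-12·1+-12·1 ≡ 0  ⇒  (a,b)_2 = +1.
v=3: a=3^5·(≡1), b=3^2·(≡2) mod 3; (1|3)=+1, (2|3)=-1; (−1)^{5·2·1}·(+1)^2·(-1)^5 = -1.
v=13: a=13^3·(≡1), b=13^2·(≡7) mod 13; (1|13)=+1, (7|13)=-1; (−1)^{3·2·6}·(+1)^2·(-1)^3 = -1.
v=5: a=5^2·(≡4), b=5^0·(≡1) mod 5; (4|5)=+1, (1|5)=+1; (−1)^{2·0·2}·(+1)^0·(+1)^2 = +1.
v=29: a=29^2·(≡7), b=29^1·(≡5) mod 29; (7|29)=+1, (5|29)=+1; (−1)^{2·1·14}·(+1)^1·(+1)^2 = +1.
v=∞: 10101 > 0 and -4669 < 0  ⇒  (a,b)_∞ = +1.
Ram(10101, -4669) = {3, 13}; no ℚ_3-point on the conic.

[3, 13]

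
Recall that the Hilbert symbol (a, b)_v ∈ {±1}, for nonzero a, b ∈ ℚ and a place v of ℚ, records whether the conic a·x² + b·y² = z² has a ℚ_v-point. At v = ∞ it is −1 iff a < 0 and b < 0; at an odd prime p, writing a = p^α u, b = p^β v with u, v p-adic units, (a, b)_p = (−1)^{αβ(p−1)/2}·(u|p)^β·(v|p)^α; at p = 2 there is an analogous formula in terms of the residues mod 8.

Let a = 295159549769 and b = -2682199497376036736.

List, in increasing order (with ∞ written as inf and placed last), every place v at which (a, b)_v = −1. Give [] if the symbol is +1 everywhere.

[7, 17]

Mod squares: a ≡ 41, b ≡ -169694. Check v ∈ {∞, 2, 7, 17, 23, 31, 41}.
v=7: a=7^2·(≡5), b=7^1·(≡5) mod 7; (5|7)=-1, (5|7)=-1; (−1)^{2·1·3}·(-1)^1·(-1)^2 = -1.
v=2: v_2(a)=0, v_2(b)=7; units ≡ 1, 1 (mod 8); ε·ε+αω+βω = 0·0+0·0+7·0 ≡ 0  ⇒  (a,b)_2 = +1.
v=17: a=17^2·(≡3), b=17^3·(≡10) mod 17; (3|17)=-1, (10|17)=-1; (−1)^{2·3·8}·(-1)^3·(-1)^2 = -1.
v=41: a=41^1·(≡37), b=41^2·(≡4) mod 41; (37|41)=+1, (4|41)=+1; (−1)^{1·2·20}·(+1)^2·(+1)^1 = +1.
v=23: a=23^2·(≡9), b=23^3·(≡7) mod 23; (9|23)=+1, (7|23)=-1; (−1)^{2·3·11}·(+1)^3·(-1)^2 = +1.
v=31: a=31^2·(≡4), b=31^3·(≡13) mod 31; (4|31)=+1, (13|31)=-1; (−1)^{2·3·15}·(+1)^3·(-1)^2 = +1.
v=∞: 41 > 0 and -169694 < 0  ⇒  (a,b)_∞ = +1.
Ram(41, -169694) = {7, 17}; no ℚ_7-point on the conic.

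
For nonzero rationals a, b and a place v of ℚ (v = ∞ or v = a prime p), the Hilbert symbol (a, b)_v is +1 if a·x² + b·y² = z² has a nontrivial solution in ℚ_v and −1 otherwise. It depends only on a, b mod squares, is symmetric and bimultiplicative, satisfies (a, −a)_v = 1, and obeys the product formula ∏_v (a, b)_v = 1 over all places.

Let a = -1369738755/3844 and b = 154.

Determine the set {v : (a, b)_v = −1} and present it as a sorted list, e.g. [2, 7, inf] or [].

[2, 11]

(a, b) ≡ (-1155, 154) mod (ℚ^×)²; places V = {2, 3, 5, 7, 11, 31, ∞}.
(a,b)_3: α=5, u≡2; β=0, v≡1 (mod 3); (2|3)=-1, (1|3)=+1; sign (−1)^0·-1^0·+1^5 = +1.
(a,b)_5: α=1, u≡1; β=0, v≡4 (mod 5); (1|5)=+1, (4|5)=+1; sign (−1)^0·+1^0·+1^1 = +1.
(a,b)_7: α=1, u≡6; β=1, v≡1 (mod 7); (6|7)=-1, (1|7)=+1; sign (−1)^1·-1^1·+1^1 = +1.
(a,b)_31: α=-2, u≡30; β=0, v≡30 (mod 31); (30|31)=-1, (30|31)=-1; sign (−1)^0·-1^0·-1^-2 = +1.
(a,b)_∞: sgn(-1155)=−, sgn(154)=+, so +1.
(a,b)_2: α=-2, β=1; u≡5, v≡5 (mod 8); ε(u)ε(v)=0·0, αω(v)=-2·1, βω(u)=1·1; sum ≡ 1  ⇒  -1.
(a,b)_11: α=5, u≡4; β=1, v≡3 (mod 11); (4|11)=+1, (3|11)=+1; sign (−1)^1·+1^1·+1^5 = -1.
Ram(-1155, 154) = {2, 11}; no ℚ_2-point on the conic.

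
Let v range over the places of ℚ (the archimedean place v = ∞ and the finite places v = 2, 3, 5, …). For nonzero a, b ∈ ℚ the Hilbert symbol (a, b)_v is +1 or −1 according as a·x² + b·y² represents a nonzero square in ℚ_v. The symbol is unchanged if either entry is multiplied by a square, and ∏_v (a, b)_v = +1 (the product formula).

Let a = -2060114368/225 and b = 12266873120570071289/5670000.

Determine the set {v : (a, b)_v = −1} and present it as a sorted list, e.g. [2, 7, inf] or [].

(a, b) ≡ (-247, 1463) mod (ℚ^×)²; places V = {2, 3, 5, 7, 11, 13, 19, ∞}.
(a,b)_11: α=0, u≡8; β=3, v≡4 (mod 11); (8|11)=-1, (4|11)=+1; sign (−1)^0·-1^3·+1^0 = -1.
(a,b)_2: α=6, β=-4; u≡1, v≡7 (mod 8); ε(u)ε(v)=0·1, αω(v)=6·0, βω(u)=-4·0; sum ≡ 0  ⇒  +1.
(a,b)_3: α=-2, u≡2; β=-4, v≡2 (mod 3); (2|3)=-1, (2|3)=-1; sign (−1)^0·-1^-4·-1^-2 = +1.
(a,b)_∞: sgn(-247)=−, sgn(1463)=+, so +1.
(a,b)_19: α=5, u≡5; β=9, v≡4 (mod 19); (5|19)=+1, (4|19)=+1; sign (−1)^1·+1^9·+1^5 = -1.
(a,b)_5: α=-2, u≡3; β=-4, v≡2 (mod 5); (3|5)=-1, (2|5)=-1; sign (−1)^0·-1^-4·-1^-2 = +1.
(a,b)_7: α=0, u≡3; β=-1, v≡3 (mod 7); (3|7)=-1, (3|7)=-1; sign (−1)^0·-1^-1·-1^0 = -1.
(a,b)_13: α=1, u≡7; β=4, v≡7 (mod 13); (7|13)=-1, (7|13)=-1; sign (−1)^0·-1^4·-1^1 = -1.
Ram(-247, 1463) = {7, 11, 13, 19}; no ℚ_7-point on the conic.

[7, 11, 13, 19]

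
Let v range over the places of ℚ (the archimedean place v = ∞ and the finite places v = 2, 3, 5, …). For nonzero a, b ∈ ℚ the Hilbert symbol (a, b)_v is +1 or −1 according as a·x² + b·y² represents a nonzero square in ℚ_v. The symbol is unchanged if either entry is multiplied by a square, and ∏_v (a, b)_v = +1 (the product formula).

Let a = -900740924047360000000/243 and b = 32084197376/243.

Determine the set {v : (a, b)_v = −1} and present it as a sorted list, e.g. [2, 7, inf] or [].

[3, 5]

Mod squares: a ≡ -255, b ≡ 42. Check v ∈ {∞, 2, 3, 5, 7, 11, 17}.
v=∞: -255 < 0 and 42 > 0  ⇒  (a,b)_∞ = +1.
v=3: a=3^-5·(≡2), b=3^-5·(≡2) mod 3; (2|3)=-1, (2|3)=-1; (−1)^{-5·-5·1}·(-1)^-5·(-1)^-5 = -1.
v=7: a=7^0·(≡2), b=7^1·(≡6) mod 7; (2|7)=+1, (6|7)=-1; (−1)^{0·1·3}·(+1)^1·(-1)^0 = +1.
v=5: a=5^7·(≡4), b=5^0·(≡2) mod 5; (4|5)=+1, (2|5)=-1; (−1)^{7·0·2}·(+1)^0·(-1)^7 = -1.
v=2: v_2(a)=26, v_2(b)=17; units ≡ 1, 5 (mod 8); ε·ε+αω+βω = 0·0+26·1+17·0 ≡ 0  ⇒  (a,b)_2 = +1.
v=17: a=17^5·(≡1), b=17^2·(≡9) mod 17; (1|17)=+1, (9|17)=+1; (−1)^{5·2·8}·(+1)^2·(+1)^5 = +1.
v=11: a=11^2·(≡5), b=11^2·(≡4) mod 11; (5|11)=+1, (4|11)=+1; (−1)^{2·2·5}·(+1)^2·(+1)^2 = +1.
|Ram(-255, 42)| = 2, even; anisotropic at {3, 5}.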